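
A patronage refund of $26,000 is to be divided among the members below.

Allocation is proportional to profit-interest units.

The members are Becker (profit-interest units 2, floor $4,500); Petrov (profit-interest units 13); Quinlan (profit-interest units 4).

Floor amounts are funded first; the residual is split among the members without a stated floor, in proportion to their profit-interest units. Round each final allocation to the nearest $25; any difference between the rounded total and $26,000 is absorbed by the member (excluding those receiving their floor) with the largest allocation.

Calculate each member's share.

Becker: $4,500 · Petrov: $16,450 · Quinlan: $5,050

Minimums first: Becker $4,500. Balance $21,500.
Balance split over remaining profit-interest units 17: Petrov 16,441.18 → $16,450; Quinlan 5,058.82 → $5,050.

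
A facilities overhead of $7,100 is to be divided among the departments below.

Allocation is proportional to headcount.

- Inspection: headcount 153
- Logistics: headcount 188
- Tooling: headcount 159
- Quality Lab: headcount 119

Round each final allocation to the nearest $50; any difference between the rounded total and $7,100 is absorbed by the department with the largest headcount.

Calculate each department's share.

Total headcount = 619.
Unrounded shares: Inspection 153/619 × $7,100 = 1,754.93; Logistics 188/619 × $7,100 = 2,156.38; Tooling 159/619 × $7,100 = 1,823.75; Quality Lab 119/619 × $7,100 = 1,364.94.
After rounding ($50): Inspection $1,750; Logistics $2,150; Tooling $1,800; Quality Lab $1,350. Sum = $7,050.
Difference $7,100 − $7,050 = +$50 applied to largest headcount (Logistics): Logistics becomes $2,200.

Inspection: $1,750; Logistics: $2,200; Tooling: $1,800; Quality Lab: $1,350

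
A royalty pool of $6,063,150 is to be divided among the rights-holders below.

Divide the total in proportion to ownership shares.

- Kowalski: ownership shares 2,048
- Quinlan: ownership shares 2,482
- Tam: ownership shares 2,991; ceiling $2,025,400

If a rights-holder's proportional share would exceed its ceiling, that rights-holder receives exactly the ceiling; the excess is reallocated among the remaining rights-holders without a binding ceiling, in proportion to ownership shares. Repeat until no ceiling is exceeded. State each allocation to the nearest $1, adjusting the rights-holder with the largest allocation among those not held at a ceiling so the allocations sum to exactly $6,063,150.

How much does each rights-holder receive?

Total ownership shares = 7,521.
Pro-rata shares before constraints: Kowalski 1,651,021.30; Quinlan 2,000,895.93; Tam 2,411,232.77.
Capped: Tam ($2,025,400); balance $4,037,750 reallocated over remaining ownership shares 4,530.
Redistributed shares: Kowalski 1,825,455.19 → $1,825,455; Quinlan 2,212,294.81 → $2,212,295.

Kowalski: $1,825,455 | Quinlan: $2,212,295 | Tam: $2,025,400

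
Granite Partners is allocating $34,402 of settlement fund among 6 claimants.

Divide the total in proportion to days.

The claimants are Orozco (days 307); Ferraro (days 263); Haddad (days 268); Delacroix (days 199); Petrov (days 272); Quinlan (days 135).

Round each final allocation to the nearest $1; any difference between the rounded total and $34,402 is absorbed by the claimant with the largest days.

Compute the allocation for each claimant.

Total days = 307 + 263 + 268 + 199 + 272 + 135 = 1,444.
Unrounded shares: Orozco 7,314.00; Ferraro 6,265.74; Haddad 6,384.86; Delacroix 4,741.00; Petrov 6,480.16; Quinlan 3,216.25.
At nearest $1: Orozco $7,314; Ferraro $6,266; Haddad $6,385; Delacroix $4,741; Petrov $6,480; Quinlan $3,216. Sum = $34,402.
No rounding difference to absorb.

Orozco: $7,314 | Ferraro: $6,266 | Haddad: $6,385 | Delacroix: $4,741 | Petrov: $6,480 | Quinlan: $3,216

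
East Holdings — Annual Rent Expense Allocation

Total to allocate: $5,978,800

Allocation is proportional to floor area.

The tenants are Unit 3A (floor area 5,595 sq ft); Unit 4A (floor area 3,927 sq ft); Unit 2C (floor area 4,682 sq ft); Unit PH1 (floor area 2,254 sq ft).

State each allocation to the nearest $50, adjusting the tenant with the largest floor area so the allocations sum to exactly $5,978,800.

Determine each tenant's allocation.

Total floor area = 5,595 + 3,927 + 4,682 + 2,254 = 16,458.
Proportional shares: Unit 3A 2,032,530.44; Unit 4A 1,426,585.71; Unit 2C 1,700,859.25; Unit PH1 818,824.60.
At nearest $50: Unit 3A $2,032,550; Unit 4A $1,426,600; Unit 2C $1,700,850; Unit PH1 $818,800. Sum = $5,978,800.
Rounded total matches; no reconciliation needed.

Unit 3A: $2,032,550; Unit 4A: $1,426,600; Unit 2C: $1,700,850; Unit PH1: $818,800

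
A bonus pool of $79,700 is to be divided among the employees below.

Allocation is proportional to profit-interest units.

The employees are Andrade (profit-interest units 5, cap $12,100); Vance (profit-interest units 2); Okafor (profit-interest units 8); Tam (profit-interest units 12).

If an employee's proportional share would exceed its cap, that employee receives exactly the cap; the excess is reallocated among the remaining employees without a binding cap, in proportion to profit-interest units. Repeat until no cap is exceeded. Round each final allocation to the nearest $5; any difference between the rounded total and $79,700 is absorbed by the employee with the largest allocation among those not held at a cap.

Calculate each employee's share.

Total profit-interest units = 27.
Proportional shares (ignoring caps): Andrade 14,759.26; Vance 5,903.70; Okafor 23,614.81; Tam 35,422.22.
Capped: Andrade ($12,100); balance $67,600 reallocated over remaining profit-interest units 22.
Redistributed shares: Vance 6,145.45 → $6,145; Okafor 24,581.82 → $24,580; Tam 36,872.73 → $36,875.

Andrade: $12,100 | Vance: $6,145 | Okafor: $24,580 | Tam: $36,875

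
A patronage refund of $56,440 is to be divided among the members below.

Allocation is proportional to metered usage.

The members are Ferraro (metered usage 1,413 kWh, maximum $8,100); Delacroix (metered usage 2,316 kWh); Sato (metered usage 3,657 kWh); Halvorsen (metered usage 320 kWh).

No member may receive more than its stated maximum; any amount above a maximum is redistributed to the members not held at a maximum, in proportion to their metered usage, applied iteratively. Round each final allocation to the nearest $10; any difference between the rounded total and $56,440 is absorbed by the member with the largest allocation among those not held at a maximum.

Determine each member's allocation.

Ferraro: $8,100 · Delacroix: $17,790 · Sato: $28,090 · Halvorsen: $2,460

Total metered usage = 7,706.
Unconstrained shares: Ferraro 10,349.04; Delacroix 16,962.76; Sato 26,784.46; Halvorsen 2,343.73.
Held at cap: Ferraro ($8,100); remaining pool $48,340 reallocated over remaining metered usage 6,293.
Redistributed shares: Delacroix 17,790.47 → $17,790; Sato 28,091.43 → $28,090; Halvorsen 2,458.10 → $2,460.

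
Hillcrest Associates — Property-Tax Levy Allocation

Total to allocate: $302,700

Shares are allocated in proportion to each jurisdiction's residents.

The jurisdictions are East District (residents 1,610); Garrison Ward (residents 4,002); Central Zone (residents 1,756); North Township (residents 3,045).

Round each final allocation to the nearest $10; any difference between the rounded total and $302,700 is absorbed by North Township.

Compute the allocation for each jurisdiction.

East District: $46,800; Garrison Ward: $116,340; Central Zone: $51,050; North Township: $88,510

Total residents = 10,413.
Pro-rata amounts: East District 1,610/10,413 × $302,700 = 46,801.79; Garrison Ward 4,002/10,413 × $302,700 = 116,335.87; Central Zone 1,756/10,413 × $302,700 = 51,045.92; North Township 3,045/10,413 × $302,700 = 88,516.42.
At nearest $10: East District $46,800; Garrison Ward $116,340; Central Zone $51,050; North Township $88,520. Sum = $302,710.
Difference $302,700 − $302,710 = −$10 applied to North Township: North Township becomes $88,510.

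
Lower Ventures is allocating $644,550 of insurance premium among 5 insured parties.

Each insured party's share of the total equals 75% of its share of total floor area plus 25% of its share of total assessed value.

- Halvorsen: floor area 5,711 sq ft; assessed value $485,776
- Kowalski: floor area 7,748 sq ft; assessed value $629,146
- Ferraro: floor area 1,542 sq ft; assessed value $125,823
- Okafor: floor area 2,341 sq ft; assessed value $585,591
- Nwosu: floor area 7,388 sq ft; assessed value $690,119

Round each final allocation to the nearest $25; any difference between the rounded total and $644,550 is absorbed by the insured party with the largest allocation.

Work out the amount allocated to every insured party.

Floor area total 24,730; assessed value total 2,516,455.
Combined weights (75% floor area + 25% assessed value): Halvorsen 0.2215; Kowalski 0.2975; Ferraro 0.0593; Okafor 0.1292; Nwosu 0.2926.
Unrounded shares: Halvorsen 142,742.38; Kowalski 191,741.36; Ferraro 38,199.31; Okafor 83,258.42; Nwosu 188,608.53.
At nearest $25: Halvorsen $142,750; Kowalski $191,750; Ferraro $38,200; Okafor $83,250; Nwosu $188,600. Sum = $644,550.
Rounded total matches; no reconciliation needed.

Halvorsen: $142,750 · Kowalski: $191,750 · Ferraro: $38,200 · Okafor: $83,250 · Nwosu: $188,600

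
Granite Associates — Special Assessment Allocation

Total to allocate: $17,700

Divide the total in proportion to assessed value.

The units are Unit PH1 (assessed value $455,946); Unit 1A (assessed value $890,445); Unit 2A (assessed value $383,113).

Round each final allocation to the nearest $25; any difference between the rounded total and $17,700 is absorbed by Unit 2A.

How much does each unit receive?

Unit PH1: $4,675; Unit 1A: $9,125; Unit 2A: $3,900

Sum of assessed value: 1,729,504.
Unrounded shares: Unit PH1 455,946/1,729,504 × $17,700 = 4,666.22; Unit 1A 890,445/1,729,504 × $17,700 = 9,112.95; Unit 2A 383,113/1,729,504 × $17,700 = 3,920.84.
At nearest $25: Unit PH1 $4,675; Unit 1A $9,125; Unit 2A $3,925. Sum = $17,725.
Difference $17,700 − $17,725 = −$25 applied to Unit 2A: Unit 2A becomes $3,900.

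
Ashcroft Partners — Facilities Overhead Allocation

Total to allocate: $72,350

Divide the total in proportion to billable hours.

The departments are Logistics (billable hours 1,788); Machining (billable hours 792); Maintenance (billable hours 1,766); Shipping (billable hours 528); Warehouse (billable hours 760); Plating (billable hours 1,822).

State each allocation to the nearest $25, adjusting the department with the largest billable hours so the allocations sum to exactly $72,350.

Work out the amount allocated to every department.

Total billable hours = 1,788 + 792 + 1,766 + 528 + 760 + 1,822 = 7,456.
Proportional shares: Logistics 17,350.03; Machining 7,685.25; Maintenance 17,136.55; Shipping 5,123.50; Warehouse 7,374.73; Plating 17,679.95.
After rounding ($25): Logistics $17,350; Machining $7,675; Maintenance $17,125; Shipping $5,125; Warehouse $7,375; Plating $17,675. Sum = $72,325.
Difference $72,350 − $72,325 = +$25 applied to largest billable hours (Plating): Plating becomes $17,700.

Logistics: $17,350 · Machining: $7,675 · Maintenance: $17,125 · Shipping: $5,125 · Warehouse: $7,375 · Plating: $17,700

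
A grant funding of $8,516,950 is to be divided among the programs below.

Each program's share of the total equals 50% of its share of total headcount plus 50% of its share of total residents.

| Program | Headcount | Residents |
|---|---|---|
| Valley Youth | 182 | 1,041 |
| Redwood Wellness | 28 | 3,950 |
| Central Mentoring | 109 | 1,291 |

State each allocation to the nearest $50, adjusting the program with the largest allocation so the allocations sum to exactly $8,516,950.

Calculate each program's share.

Valley Youth: $3,135,250; Redwood Wellness: $3,051,450; Central Mentoring: $2,330,250

Totals — headcount 319, residents 6,282.
Combined weights (50% headcount + 50% residents): Valley Youth 0.3681; Redwood Wellness 0.3583; Central Mentoring 0.2736.
Raw shares: Valley Youth 3,135,278.68; Redwood Wellness 3,051,431.29; Central Mentoring 2,330,240.03.
Rounded to nearest $50: Valley Youth $3,135,300; Redwood Wellness $3,051,450; Central Mentoring $2,330,250. Sum = $8,517,000.
Difference $8,516,950 − $8,517,000 = −$50 applied to largest allocation (Valley Youth): Valley Youth becomes $3,135,250.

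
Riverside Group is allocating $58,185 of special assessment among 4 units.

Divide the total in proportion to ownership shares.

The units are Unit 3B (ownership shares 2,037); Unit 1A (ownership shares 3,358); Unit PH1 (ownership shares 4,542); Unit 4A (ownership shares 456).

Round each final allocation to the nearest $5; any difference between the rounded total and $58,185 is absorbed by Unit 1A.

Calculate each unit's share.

Ownership shares total: 10,393.
Proportional shares: Unit 3B 2,037/10,393 × $58,185 = 11,404.10; Unit 1A 3,358/10,393 × $58,185 = 18,799.69; Unit PH1 4,542/10,393 × $58,185 = 25,428.30; Unit 4A 456/10,393 × $58,185 = 2,552.91.
After rounding ($5): Unit 3B $11,405; Unit 1A $18,800; Unit PH1 $25,430; Unit 4A $2,555. Sum = $58,190.
Difference $58,185 − $58,190 = −$5 applied to Unit 1A: Unit 1A becomes $18,795.

Unit 3B: $11,405 · Unit 1A: $18,795 · Unit PH1: $25,430 · Unit 4A: $2,555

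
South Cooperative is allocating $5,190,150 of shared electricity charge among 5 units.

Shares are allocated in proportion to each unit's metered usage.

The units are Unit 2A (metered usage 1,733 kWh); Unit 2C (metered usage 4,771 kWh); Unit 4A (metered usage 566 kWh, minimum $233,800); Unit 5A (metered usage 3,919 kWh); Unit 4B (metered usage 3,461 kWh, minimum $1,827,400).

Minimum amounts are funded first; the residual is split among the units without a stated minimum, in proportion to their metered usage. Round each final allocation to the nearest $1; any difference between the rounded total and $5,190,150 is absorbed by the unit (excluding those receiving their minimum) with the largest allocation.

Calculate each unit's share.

Unit 2A: $520,241; Unit 2C: $1,432,238; Unit 4A: $233,800; Unit 5A: $1,176,471; Unit 4B: $1,827,400

Guaranteed amounts: Unit 4A $233,800; Unit 4B $1,827,400. Remaining pool $3,128,950.
Remaining pool split over remaining metered usage 10,423: Unit 2A 520,240.85 → $520,241; Unit 2C 1,432,238.36 → $1,432,238; Unit 5A 1,176,470.79 → $1,176,471.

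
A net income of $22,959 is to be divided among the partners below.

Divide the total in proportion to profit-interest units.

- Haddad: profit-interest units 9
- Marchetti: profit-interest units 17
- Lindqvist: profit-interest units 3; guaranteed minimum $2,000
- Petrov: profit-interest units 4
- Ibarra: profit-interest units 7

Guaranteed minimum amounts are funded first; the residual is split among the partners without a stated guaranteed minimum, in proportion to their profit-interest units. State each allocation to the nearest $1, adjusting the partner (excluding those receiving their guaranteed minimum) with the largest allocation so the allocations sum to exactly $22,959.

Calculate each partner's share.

Haddad: $5,098 · Marchetti: $9,630 · Lindqvist: $2,000 · Petrov: $2,266 · Ibarra: $3,965

Fund the minimums — Lindqvist $2,000. Remaining pool $20,959.
Remaining pool split over remaining profit-interest units 37: Haddad 5,098.14 → $5,098; Marchetti 9,629.81 → $9,630; Petrov 2,265.84 → $2,266; Ibarra 3,965.22 → $3,965.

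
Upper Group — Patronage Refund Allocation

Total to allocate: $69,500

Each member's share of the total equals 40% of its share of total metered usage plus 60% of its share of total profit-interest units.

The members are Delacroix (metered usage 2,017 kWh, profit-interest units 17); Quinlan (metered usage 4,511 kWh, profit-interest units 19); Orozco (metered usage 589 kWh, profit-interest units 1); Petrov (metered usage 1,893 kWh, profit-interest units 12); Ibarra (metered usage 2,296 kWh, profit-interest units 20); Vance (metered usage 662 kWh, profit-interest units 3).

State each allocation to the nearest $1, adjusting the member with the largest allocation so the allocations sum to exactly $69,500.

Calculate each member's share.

Delacroix: $14,531 | Quinlan: $21,483 | Orozco: $1,947 | Petrov: $11,347 | Ibarra: $16,917 | Vance: $3,275

Totals — metered usage 11,968, profit-interest units 72.
Blended shares (40% metered usage + 60% profit-interest units): Delacroix 0.2091; Quinlan 0.3091; Orozco 0.0280; Petrov 0.1633; Ibarra 0.2434; Vance 0.0471.
Raw shares: Delacroix 14,531.04; Quinlan 21,482.59; Orozco 1,947.33; Petrov 11,347.18; Ibarra 16,916.62; Vance 3,275.23.
Rounded to nearest $1: Delacroix $14,531; Quinlan $21,483; Orozco $1,947; Petrov $11,347; Ibarra $16,917; Vance $3,275. Sum = $69,500.
Sum already equals the total — no adjustment.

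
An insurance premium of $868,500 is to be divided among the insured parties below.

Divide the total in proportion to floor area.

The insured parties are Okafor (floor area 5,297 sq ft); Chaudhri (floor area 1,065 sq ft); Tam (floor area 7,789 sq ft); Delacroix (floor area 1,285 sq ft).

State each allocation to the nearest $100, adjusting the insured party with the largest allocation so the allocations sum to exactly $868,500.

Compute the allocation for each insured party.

Combined floor area = 15,436.
Pro-rata amounts: Okafor 5,297/15,436 × $868,500 = 298,033.46; Chaudhri 1,065/15,436 × $868,500 = 59,921.77; Tam 7,789/15,436 × $868,500 = 438,244.78; Delacroix 1,285/15,436 × $868,500 = 72,299.98.
Rounded to nearest $100: Okafor $298,000; Chaudhri $59,900; Tam $438,200; Delacroix $72,300. Sum = $868,400.
Difference $868,500 − $868,400 = +$100 applied to largest allocation (Tam): Tam becomes $438,300.

Okafor: $298,000 · Chaudhri: $59,900 · Tam: $438,300 · Delacroix: $72,300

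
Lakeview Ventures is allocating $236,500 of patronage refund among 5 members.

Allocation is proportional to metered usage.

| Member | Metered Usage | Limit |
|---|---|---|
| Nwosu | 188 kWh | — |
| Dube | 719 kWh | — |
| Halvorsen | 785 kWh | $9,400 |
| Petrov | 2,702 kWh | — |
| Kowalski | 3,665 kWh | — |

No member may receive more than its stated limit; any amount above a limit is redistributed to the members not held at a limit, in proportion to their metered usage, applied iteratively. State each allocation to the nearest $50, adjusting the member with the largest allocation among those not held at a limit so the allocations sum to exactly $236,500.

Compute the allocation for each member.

Nwosu: $5,850 | Dube: $22,450 | Halvorsen: $9,400 | Petrov: $84,350 | Kowalski: $114,450

Sum of metered usage: 8,059.
Proportional shares (ignoring caps): Nwosu 5,517.06; Dube 21,099.83; Halvorsen 23,036.67; Petrov 79,293.09; Kowalski 107,553.36.
Held at cap: Halvorsen ($9,400); residual $227,100 reallocated over remaining metered usage 7,274.
Redistributed shares: Nwosu 5,869.51 → $5,850; Dube 22,447.75 → $22,450; Petrov 84,358.56 → $84,350; Kowalski 114,424.18 → $114,400.
Rounding difference +$50 applied to Kowalski → $114,450.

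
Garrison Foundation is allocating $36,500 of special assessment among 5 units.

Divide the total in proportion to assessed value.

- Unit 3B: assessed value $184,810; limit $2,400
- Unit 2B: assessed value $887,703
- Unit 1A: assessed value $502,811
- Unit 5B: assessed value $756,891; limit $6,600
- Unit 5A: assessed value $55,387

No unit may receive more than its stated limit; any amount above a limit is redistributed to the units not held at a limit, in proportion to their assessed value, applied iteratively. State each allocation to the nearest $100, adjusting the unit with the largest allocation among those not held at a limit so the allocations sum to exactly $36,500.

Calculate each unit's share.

Unit 3B: $2,400 | Unit 2B: $16,800 | Unit 1A: $9,600 | Unit 5B: $6,600 | Unit 5A: $1,100

Assessed value total: 2,387,602.
Unconstrained shares: Unit 3B 2,825.25; Unit 2B 13,570.59; Unit 1A 7,686.63; Unit 5B 11,570.82; Unit 5A 846.72.
Cap binds for Unit 3B ($2,400), Unit 5B ($6,600); remaining pool $27,500 reallocated over remaining assessed value 1,445,901.
Remaining shares: Unit 2B 16,883.47 → $16,900; Unit 1A 9,563.10 → $9,600; Unit 5A 1,053.42 → $1,100.
Rounding difference −$100 applied to Unit 2B → $16,800.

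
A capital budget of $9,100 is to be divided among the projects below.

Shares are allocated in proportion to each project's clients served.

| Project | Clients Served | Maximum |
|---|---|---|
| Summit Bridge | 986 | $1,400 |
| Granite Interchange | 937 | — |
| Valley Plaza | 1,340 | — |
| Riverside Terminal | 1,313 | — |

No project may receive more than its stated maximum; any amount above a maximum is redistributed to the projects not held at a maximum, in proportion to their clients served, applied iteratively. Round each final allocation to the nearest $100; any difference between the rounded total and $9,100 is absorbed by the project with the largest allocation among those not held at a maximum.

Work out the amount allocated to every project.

Sum of clients served: 4,576.
Pro-rata shares before constraints: Summit Bridge 1,960.80; Granite Interchange 1,863.35; Valley Plaza 2,664.77; Riverside Terminal 2,611.08.
Held at cap: Summit Bridge ($1,400); balance $7,700 reallocated over remaining clients served 3,590.
Redistributed shares: Granite Interchange 2,009.72 → $2,000; Valley Plaza 2,874.09 → $2,900; Riverside Terminal 2,816.18 → $2,800.

Summit Bridge: $1,400 · Granite Interchange: $2,000 · Valley Plaza: $2,900 · Riverside Terminal: $2,800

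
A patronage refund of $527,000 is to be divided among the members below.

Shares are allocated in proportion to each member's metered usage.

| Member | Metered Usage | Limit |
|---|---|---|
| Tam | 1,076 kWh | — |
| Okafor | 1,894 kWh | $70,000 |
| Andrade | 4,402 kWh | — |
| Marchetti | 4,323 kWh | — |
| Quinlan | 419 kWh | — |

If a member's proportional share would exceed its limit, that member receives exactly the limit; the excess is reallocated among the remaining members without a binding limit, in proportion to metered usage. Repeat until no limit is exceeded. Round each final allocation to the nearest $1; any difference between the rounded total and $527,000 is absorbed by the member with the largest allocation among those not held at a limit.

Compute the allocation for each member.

Tam: $48,115 | Okafor: $70,000 | Andrade: $196,841 | Marchetti: $193,308 | Quinlan: $18,736

Total metered usage = 12,114.
Pro-rata shares before constraints: Tam 46,809.64; Okafor 82,395.41; Andrade 191,501.90; Marchetti 188,065.13; Quinlan 18,227.92.
Cap binds for Okafor ($70,000); remaining pool $457,000 reallocated over remaining metered usage 10,220.
Shares after redistribution: Tam 48,114.68 → $48,115; Andrade 196,840.90 → $196,841; Marchetti 193,308.32 → $193,308; Quinlan 18,736.11 → $18,736.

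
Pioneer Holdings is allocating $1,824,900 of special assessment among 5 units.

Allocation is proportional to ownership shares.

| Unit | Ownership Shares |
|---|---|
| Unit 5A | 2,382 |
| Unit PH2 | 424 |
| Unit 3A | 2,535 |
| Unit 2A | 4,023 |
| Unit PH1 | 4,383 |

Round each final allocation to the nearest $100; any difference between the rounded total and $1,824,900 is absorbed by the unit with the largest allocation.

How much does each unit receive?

Combined ownership shares = 13,747.
Pro-rata amounts: Unit 5A 2,382/13,747 × $1,824,900 = 316,208.03; Unit PH2 424/13,747 × $1,824,900 = 56,285.56; Unit 3A 2,535/13,747 × $1,824,900 = 336,518.62; Unit 2A 4,023/13,747 × $1,824,900 = 534,049.08; Unit PH1 4,383/13,747 × $1,824,900 = 581,838.71.
After rounding ($100): Unit 5A $316,200; Unit PH2 $56,300; Unit 3A $336,500; Unit 2A $534,000; Unit PH1 $581,800. Sum = $1,824,800.
Difference $1,824,900 − $1,824,800 = +$100 applied to largest allocation (Unit PH1): Unit PH1 becomes $581,900.

Unit 5A: $316,200; Unit PH2: $56,300; Unit 3A: $336,500; Unit 2A: $534,000; Unit PH1: $581,900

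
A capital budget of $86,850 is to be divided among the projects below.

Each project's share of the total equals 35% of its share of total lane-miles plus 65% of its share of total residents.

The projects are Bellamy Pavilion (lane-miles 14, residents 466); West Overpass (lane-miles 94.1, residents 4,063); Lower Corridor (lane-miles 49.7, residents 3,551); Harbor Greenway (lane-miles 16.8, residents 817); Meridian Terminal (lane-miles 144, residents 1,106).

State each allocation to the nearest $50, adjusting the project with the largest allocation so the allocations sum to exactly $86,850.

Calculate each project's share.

Lane-miles total 318.6; residents total 10,003.
Composite weights (35% lane-miles + 65% residents): Bellamy Pavilion 0.0457; West Overpass 0.3674; Lower Corridor 0.2853; Harbor Greenway 0.0715; Meridian Terminal 0.2301.
Unrounded shares: Bellamy Pavilion 3,965.63; West Overpass 31,907.82; Lower Corridor 24,782.13; Harbor Greenway 6,213.67; Meridian Terminal 19,980.76.
After rounding ($50): Bellamy Pavilion $3,950; West Overpass $31,900; Lower Corridor $24,800; Harbor Greenway $6,200; Meridian Terminal $20,000. Sum = $86,850.
Sum already equals the total — no adjustment.

Bellamy Pavilion: $3,950; West Overpass: $31,900; Lower Corridor: $24,800; Harbor Greenway: $6,200; Meridian Terminal: $20,000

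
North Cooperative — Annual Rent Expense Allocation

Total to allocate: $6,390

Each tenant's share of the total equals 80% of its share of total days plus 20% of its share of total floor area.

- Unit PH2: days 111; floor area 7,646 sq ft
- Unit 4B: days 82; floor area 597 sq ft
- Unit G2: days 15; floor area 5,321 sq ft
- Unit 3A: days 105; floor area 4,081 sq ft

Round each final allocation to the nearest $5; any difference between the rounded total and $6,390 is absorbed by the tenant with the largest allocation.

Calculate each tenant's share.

Unit PH2: $2,370 · Unit 4B: $1,380 · Unit G2: $630 · Unit 3A: $2,010

Totals — days 313, floor area 17,645.
Composite weights (80% days + 20% floor area): Unit PH2 0.3704; Unit 4B 0.2164; Unit G2 0.0987; Unit 3A 0.3146.
Pro-rata amounts: Unit PH2 2,366.67; Unit 4B 1,382.49; Unit G2 630.38; Unit 3A 2,010.47.
Rounded to nearest $5: Unit PH2 $2,365; Unit 4B $1,380; Unit G2 $630; Unit 3A $2,010. Sum = $6,385.
Difference $6,390 − $6,385 = +$5 applied to largest allocation (Unit PH2): Unit PH2 becomes $2,370.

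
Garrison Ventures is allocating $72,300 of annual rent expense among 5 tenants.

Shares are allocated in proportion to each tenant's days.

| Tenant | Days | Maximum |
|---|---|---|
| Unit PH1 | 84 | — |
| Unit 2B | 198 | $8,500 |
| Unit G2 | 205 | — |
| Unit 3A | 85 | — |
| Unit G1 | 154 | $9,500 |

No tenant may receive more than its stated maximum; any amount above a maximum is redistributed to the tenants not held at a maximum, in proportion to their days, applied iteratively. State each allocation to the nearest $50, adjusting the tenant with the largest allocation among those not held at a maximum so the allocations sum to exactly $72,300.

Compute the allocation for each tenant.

Combined days = 726.
Pro-rata shares before constraints: Unit PH1 8,365.29; Unit 2B 19,718.18; Unit G2 20,415.29; Unit 3A 8,464.88; Unit G1 15,336.36.
Capped: Unit 2B ($8,500), Unit G1 ($9,500); remaining pool $54,300 reallocated over remaining days 374.
Redistributed shares: Unit PH1 12,195.72 → $12,200; Unit G2 29,763.37 → $29,750; Unit 3A 12,340.91 → $12,350.

Unit PH1: $12,200 · Unit 2B: $8,500 · Unit G2: $29,750 · Unit 3A: $12,350 · Unit G1: $9,500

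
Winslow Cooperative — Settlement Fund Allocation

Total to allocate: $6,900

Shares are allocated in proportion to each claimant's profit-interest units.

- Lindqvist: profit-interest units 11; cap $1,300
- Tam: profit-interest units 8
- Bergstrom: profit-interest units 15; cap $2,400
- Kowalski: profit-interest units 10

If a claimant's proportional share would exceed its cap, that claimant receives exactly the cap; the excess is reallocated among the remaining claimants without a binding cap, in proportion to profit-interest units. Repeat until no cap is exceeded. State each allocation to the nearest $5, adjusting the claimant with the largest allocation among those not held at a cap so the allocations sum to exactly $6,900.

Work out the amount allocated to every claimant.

Lindqvist: $1,300 | Tam: $1,420 | Bergstrom: $2,400 | Kowalski: $1,780

Total profit-interest units = 44.
Proportional shares (ignoring caps): Lindqvist 1,725.00; Tam 1,254.55; Bergstrom 2,352.27; Kowalski 1,568.18.
Held at cap: Lindqvist ($1,300); residual $5,600 reallocated over remaining profit-interest units 33.
Held at cap: Bergstrom ($2,400); residual $3,200 reallocated over remaining profit-interest units 18.
Shares after redistribution: Tam 1,422.22 → $1,420; Kowalski 1,777.78 → $1,780.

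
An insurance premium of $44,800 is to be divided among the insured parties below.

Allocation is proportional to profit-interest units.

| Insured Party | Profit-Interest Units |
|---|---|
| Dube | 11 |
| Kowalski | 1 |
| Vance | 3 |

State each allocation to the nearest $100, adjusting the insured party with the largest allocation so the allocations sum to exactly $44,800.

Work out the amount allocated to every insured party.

Dube: $32,800 | Kowalski: $3,000 | Vance: $9,000

Combined profit-interest units = 15.
Pro-rata amounts: Dube 11/15 × $44,800 = 32,853.33; Kowalski 1/15 × $44,800 = 2,986.67; Vance 3/15 × $44,800 = 8,960.00.
After rounding ($100): Dube $32,900; Kowalski $3,000; Vance $9,000. Sum = $44,900.
Difference $44,800 − $44,900 = −$100 applied to largest allocation (Dube): Dube becomes $32,800.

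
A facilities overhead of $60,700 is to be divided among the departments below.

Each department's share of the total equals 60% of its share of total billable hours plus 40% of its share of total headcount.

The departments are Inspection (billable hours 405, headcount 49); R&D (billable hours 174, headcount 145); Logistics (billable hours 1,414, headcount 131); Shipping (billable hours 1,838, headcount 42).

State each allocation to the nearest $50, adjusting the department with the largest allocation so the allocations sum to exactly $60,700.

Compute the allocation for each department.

Billable hours total 3,831; headcount total 367.
Composite weights (60% billable hours + 40% headcount): Inspection 0.1168; R&D 0.1853; Logistics 0.3642; Shipping 0.3336.
Proportional shares: Inspection 7,091.94; R&D 11,247.07; Logistics 22,109.11; Shipping 20,251.87.
At nearest $50: Inspection $7,100; R&D $11,250; Logistics $22,100; Shipping $20,250. Sum = $60,700.
No rounding difference to absorb.

Inspection: $7,100; R&D: $11,250; Logistics: $22,100; Shipping: $20,250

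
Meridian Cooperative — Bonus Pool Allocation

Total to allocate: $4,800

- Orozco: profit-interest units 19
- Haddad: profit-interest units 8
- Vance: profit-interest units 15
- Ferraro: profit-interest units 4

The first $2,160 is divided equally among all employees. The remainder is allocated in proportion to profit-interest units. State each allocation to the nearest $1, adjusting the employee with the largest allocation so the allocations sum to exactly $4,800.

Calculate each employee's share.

Orozco: $1,630 | Haddad: $999 | Vance: $1,401 | Ferraro: $770

First tranche $2,160 split equally: $540 each.
Remainder $2,640 by profit-interest units (total 46): Orozco 1,090.43 → $1,090; Haddad 459.13 → $459; Vance 860.87 → $861; Ferraro 229.57 → $230.
Totals: Orozco $540 + $1,090 = $1,630; Haddad $540 + $459 = $999; Vance $540 + $861 = $1,401; Ferraro $540 + $230 = $770.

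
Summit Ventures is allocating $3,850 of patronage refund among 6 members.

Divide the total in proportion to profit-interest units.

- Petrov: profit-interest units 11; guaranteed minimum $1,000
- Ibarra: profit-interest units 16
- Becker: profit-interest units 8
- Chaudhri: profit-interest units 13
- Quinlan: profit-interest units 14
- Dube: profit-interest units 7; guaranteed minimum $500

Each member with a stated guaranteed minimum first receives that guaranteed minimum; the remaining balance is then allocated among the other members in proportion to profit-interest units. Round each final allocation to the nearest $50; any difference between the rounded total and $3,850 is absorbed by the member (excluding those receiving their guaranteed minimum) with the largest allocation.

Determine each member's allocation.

Petrov: $1,000; Ibarra: $750; Becker: $350; Chaudhri: $600; Quinlan: $650; Dube: $500

Minimums first: Petrov $1,000; Dube $500. Remaining pool $2,350.
Remaining pool split over remaining profit-interest units 51: Ibarra 737.25 → $750; Becker 368.63 → $350; Chaudhri 599.02 → $600; Quinlan 645.10 → $650.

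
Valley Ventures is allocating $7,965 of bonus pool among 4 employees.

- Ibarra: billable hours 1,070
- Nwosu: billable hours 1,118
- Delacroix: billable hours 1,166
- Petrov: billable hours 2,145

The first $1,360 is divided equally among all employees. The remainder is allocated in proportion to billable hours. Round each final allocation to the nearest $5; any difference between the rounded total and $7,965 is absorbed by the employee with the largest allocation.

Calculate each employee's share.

Ibarra: $1,625 | Nwosu: $1,685 | Delacroix: $1,740 | Petrov: $2,915

$1,360 shared equally gives $340 per employee.
Remainder $6,605 by billable hours (total 5,499): Ibarra 1,285.21 → $1,285; Nwosu 1,342.86 → $1,345; Delacroix 1,400.51 → $1,400; Petrov 2,576.42 → $2,575.
Totals: Ibarra $340 + $1,285 = $1,625; Nwosu $340 + $1,345 = $1,685; Delacroix $340 + $1,400 = $1,740; Petrov $340 + $2,575 = $2,915.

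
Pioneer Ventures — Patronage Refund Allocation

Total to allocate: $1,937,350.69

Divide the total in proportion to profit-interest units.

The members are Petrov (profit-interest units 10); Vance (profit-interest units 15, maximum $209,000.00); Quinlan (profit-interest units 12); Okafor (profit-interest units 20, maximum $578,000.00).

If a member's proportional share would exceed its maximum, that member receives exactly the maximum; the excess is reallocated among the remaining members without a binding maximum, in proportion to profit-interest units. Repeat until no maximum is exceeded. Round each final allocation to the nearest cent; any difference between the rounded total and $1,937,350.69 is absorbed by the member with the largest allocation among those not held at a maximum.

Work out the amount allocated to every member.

Petrov: $522,886.68 | Vance: $209,000.00 | Quinlan: $627,464.01 | Okafor: $578,000.00

Profit-interest units total: 57.
Proportional shares (ignoring caps): Petrov 339,886.0860; Vance 509,829.1289; Quinlan 407,863.3032; Okafor 679,772.1719.
Cap binds for Vance ($209,000.00), Okafor ($578,000.00); residual $1,150,350.69 reallocated over remaining profit-interest units 22.
Remaining shares: Petrov 522,886.6773 → $522,886.68; Quinlan 627,464.0127 → $627,464.01.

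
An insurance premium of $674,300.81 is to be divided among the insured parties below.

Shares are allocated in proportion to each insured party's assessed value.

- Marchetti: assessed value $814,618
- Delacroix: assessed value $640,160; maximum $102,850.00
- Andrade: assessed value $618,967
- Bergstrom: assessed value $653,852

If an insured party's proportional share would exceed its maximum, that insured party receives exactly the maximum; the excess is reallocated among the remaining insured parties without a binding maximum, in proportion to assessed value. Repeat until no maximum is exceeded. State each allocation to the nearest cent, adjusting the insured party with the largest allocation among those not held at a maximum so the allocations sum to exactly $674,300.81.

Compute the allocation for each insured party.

Marchetti: $223,007.51 | Delacroix: $102,850.00 | Andrade: $169,446.64 | Bergstrom: $178,996.66

Sum of assessed value: 2,727,597.
Pro-rata shares before constraints: Marchetti 201,385.1670; Delacroix 158,256.6657; Andrade 153,017.4544; Bergstrom 161,641.5230.
Cap binds for Delacroix ($102,850.00); balance $571,450.81 reallocated over remaining assessed value 2,087,437.
Redistributed shares: Marchetti 223,007.5044 → $223,007.50; Andrade 169,446.6437 → $169,446.64; Bergstrom 178,996.6619 → $178,996.66.
Rounding difference +$0.01 applied to Marchetti → $223,007.51.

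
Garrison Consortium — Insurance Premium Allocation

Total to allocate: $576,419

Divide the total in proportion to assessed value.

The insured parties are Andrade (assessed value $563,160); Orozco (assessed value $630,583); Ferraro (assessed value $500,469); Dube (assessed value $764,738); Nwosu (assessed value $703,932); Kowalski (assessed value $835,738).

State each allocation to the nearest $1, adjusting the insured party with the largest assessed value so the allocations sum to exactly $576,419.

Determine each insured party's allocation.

Total assessed value = 3,998,620.
Pro-rata amounts: Andrade 563,160/3,998,620 × $576,419 = 81,182.04; Orozco 630,583/3,998,620 × $576,419 = 90,901.37; Ferraro 500,469/3,998,620 × $576,419 = 72,144.85; Dube 764,738/3,998,620 × $576,419 = 110,240.41; Nwosu 703,932/3,998,620 × $576,419 = 101,474.95; Kowalski 835,738/3,998,620 × $576,419 = 120,475.38.
After rounding ($1): Andrade $81,182; Orozco $90,901; Ferraro $72,145; Dube $110,240; Nwosu $101,475; Kowalski $120,475. Sum = $576,418.
Difference $576,419 − $576,418 = +$1 applied to largest assessed value (Kowalski): Kowalski becomes $120,476.

Andrade: $81,182 · Orozco: $90,901 · Ferraro: $72,145 · Dube: $110,240 · Nwosu: $101,475 · Kowalski: $120,476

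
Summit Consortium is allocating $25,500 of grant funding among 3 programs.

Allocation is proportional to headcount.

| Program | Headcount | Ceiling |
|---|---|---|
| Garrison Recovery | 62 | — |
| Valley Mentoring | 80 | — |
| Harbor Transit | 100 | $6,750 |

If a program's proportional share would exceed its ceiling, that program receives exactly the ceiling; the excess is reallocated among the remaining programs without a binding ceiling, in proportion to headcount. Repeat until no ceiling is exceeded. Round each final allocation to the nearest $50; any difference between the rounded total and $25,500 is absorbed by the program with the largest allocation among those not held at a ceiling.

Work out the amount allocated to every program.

Sum of headcount: 242.
Unconstrained shares: Garrison Recovery 6,533.06; Valley Mentoring 8,429.75; Harbor Transit 10,537.19.
Held at cap: Harbor Transit ($6,750); remaining pool $18,750 reallocated over remaining headcount 142.
Remaining shares: Garrison Recovery 8,186.62 → $8,200; Valley Mentoring 10,563.38 → $10,550.

Garrison Recovery: $8,200 · Valley Mentoring: $10,550 · Harbor Transit: $6,750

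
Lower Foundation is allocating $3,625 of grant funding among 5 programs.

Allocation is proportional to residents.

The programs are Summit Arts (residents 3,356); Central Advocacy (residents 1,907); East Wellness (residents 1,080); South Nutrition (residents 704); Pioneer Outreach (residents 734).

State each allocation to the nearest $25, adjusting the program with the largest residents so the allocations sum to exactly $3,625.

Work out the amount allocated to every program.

Summit Arts: $1,550 | Central Advocacy: $900 | East Wellness: $500 | South Nutrition: $325 | Pioneer Outreach: $350

Combined residents = 7,781.
Pro-rata amounts: Summit Arts 3,356/7,781 × $3,625 = 1,563.49; Central Advocacy 1,907/7,781 × $3,625 = 888.43; East Wellness 1,080/7,781 × $3,625 = 503.15; South Nutrition 704/7,781 × $3,625 = 327.98; Pioneer Outreach 734/7,781 × $3,625 = 341.95.
At nearest $25: Summit Arts $1,575; Central Advocacy $900; East Wellness $500; South Nutrition $325; Pioneer Outreach $350. Sum = $3,650.
Difference $3,625 − $3,650 = −$25 applied to largest residents (Summit Arts): Summit Arts becomes $1,550.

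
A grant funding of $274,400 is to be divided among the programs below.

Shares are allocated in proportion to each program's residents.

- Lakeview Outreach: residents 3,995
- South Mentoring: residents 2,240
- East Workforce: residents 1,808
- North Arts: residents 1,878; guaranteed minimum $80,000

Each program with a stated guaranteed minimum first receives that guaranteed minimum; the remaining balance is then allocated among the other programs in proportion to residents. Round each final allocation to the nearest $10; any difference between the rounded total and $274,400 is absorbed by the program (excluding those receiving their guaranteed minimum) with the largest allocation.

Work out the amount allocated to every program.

Lakeview Outreach: $96,560; South Mentoring: $54,140; East Workforce: $43,700; North Arts: $80,000

Guaranteed amounts: North Arts $80,000. Residual $194,400.
Residual split over remaining residents 8,043: Lakeview Outreach 96,559.49 → $96,560; South Mentoring 54,140.99 → $54,140; East Workforce 43,699.52 → $43,700.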